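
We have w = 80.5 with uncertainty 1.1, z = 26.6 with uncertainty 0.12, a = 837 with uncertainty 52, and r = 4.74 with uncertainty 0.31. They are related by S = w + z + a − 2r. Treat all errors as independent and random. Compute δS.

S is a linear combination, so absolute uncertainties add in quadrature:
  (δw)² = 1.21;  (δz)² = 0.0144;  (δa)² = 2700;  (2·δr)² = 0.384
δS = √(2710) = 52.0

52.0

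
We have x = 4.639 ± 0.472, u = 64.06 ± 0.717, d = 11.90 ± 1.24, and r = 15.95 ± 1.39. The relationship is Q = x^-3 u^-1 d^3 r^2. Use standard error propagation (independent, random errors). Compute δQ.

For a monomial Q ∝ x^-3, u^-1, d^3, r^2, fractional errors add in quadrature:
  (-3·δx/x)² = (-3×0.102)² = 0.0932;  (-1·δu/u)² = (-1×0.0112)² = 0.000125;  (3·δd/d)² = (3×0.104)² = 0.0977;  (2·δr/r)² = (2×0.0871)² = 0.0304
δQ/Q = √(0.221) = 0.471
Q = 67.04, so δQ = 0.471 × 67.04 = 31.5.

31.5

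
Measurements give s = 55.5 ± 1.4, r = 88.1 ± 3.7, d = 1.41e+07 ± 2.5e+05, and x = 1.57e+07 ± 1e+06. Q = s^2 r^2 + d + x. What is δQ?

Let p = s^2·r^2 = 2.39e+07. δp/p = √((2·δs/s)² + (2·δr/r)²) = √(0.00255 + 0.00706) = 0.0980, so δp = 2.34e+06.
Q = p + d + x: δQ = √(δp² + δd² + δx²) = √(5.49e+12 + 6.25e+10 + 1e+12) = 2.56e+06

2.56e+06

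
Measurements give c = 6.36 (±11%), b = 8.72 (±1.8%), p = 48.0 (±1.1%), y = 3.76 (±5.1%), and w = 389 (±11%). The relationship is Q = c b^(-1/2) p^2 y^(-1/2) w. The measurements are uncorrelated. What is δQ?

Q is a product of powers, so relative uncertainties combine in quadrature:
  (1·δc/c)² = (1×0.110)² = 0.0121;  (−½·δb/b)² = (-0.5×0.0180)² = 8.1e-05;  (2·δp/p)² = (2×0.0110)² = 0.000484;  (−½·δy/y)² = (-0.5×0.0510)² = 0.000650;  (1·δw/w)² = (1×0.110)² = 0.0121
δQ/Q = √(0.0254) = 0.159
Q = 9.95e+05, so δQ = 0.159 × 9.95e+05 = 1.59e+05.

1.59e+05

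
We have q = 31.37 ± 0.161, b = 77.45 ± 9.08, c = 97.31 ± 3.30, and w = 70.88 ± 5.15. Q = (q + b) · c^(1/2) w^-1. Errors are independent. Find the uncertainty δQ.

Let u = q + b = 108.8. δu = √(δq² + δb²) = √(0.0259 + 82.4) = 9.08, so δu/u = 0.0835.
Q is then a monomial in u, c, w:
δQ/Q = √((δu/u)² + (½·δc/c)² + (-1·δw/w)²) = √(0.00696 + 0.000288 + 0.00528) = 0.112
Q = 15.14, so δQ = 0.112 × 15.14 = 1.70.

1.70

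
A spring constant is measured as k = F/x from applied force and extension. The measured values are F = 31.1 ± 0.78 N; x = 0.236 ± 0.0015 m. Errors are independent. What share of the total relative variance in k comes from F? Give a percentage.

94.0%

(δk/k)² = (1·δF/F)² + (-1·δx/x)²
  F term: (1×0.0251)² = 0.000629
  x term: (-1×0.00636)² = 4.04e-05
Total = 0.000669. Share from F = 0.000629/0.000669 = 0.940.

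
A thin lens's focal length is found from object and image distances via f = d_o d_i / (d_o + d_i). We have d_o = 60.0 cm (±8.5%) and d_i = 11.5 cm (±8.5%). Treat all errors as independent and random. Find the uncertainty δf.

0.701 cm

∂f/∂d_o = (d_i/(d_o+d_i))² = 0.0259;  ∂f/∂d_i = (d_o/(d_o+d_i))² = 0.704
δf = √((∂f/∂d_o · δd_o)² + (∂f/∂d_i · δd_i)²) = √(0.0174 + 0.474) = 0.701 cm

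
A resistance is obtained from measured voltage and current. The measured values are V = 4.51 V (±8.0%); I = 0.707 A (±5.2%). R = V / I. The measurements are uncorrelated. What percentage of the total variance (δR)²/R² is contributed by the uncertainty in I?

29.7%

(δR/R)² = (1·δV/V)² + (-1·δI/I)²
  V term: (1×0.0800)² = 0.00640
  I term: (-1×0.0520)² = 0.00270
Total = 0.00910. Share from I = 0.00270/0.00910 = 0.297.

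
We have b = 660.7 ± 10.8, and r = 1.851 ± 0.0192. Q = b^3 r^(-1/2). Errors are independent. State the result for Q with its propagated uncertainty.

(2.120 ± 0.105) × 10^8

For a monomial Q ∝ b^3, r^(-1/2), fractional errors add in quadrature:
  (3·δb/b)² = (3×0.0163)² = 0.00240;  (−½·δr/r)² = (-0.5×0.0104)² = 2.69e-05
δQ/Q = √(0.00243) = 0.0493
Q = 2.12e+08, so δQ = 0.0493 × 2.12e+08 = 1.05e+07.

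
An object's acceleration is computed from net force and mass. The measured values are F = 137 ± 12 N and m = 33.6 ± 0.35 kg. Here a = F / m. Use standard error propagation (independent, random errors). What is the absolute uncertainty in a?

Products/powers → add relative errors in quadrature, weighted by exponent:
  (1·δF/F)² = (1×0.0876)² = 0.00767;  (-1·δm/m)² = (-1×0.0104)² = 0.000109
δa/a = √(0.00778) = 0.0882
a = 4.08 m/s^2, so δa = 0.0882 × 4.08 = 0.360 m/s^2.

0.360 m/s^2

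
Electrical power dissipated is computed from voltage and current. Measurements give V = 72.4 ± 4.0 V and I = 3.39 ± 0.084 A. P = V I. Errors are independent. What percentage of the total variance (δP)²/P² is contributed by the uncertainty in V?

(δP/P)² = (1·δV/V)² + (1·δI/I)²
  V term: (1×0.0552)² = 0.00305
  I term: (1×0.0248)² = 0.000614
Total = 0.00367. Share from V = 0.00305/0.00367 = 0.833.

83.3%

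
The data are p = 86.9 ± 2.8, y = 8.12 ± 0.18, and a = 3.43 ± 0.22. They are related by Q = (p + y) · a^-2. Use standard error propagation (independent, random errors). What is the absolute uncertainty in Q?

1.06

Let u = p + y = 95.0. δu = √(δp² + δy²) = √(7.84 + 0.0324) = 2.81, so δu/u = 0.0295.
Q is then a monomial in u, a:
δQ/Q = √((δu/u)² + (-2·δa/a)²) = √(0.000872 + 0.0165) = 0.132
Q = 8.08, so δQ = 0.132 × 8.08 = 1.06.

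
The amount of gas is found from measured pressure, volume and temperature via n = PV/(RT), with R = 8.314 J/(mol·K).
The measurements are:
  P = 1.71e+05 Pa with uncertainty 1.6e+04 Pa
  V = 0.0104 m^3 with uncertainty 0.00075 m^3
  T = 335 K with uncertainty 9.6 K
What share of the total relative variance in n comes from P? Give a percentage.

59.2%

(δn/n)² = (1·δP/P)² + (1·δV/V)² + (-1·δT/T)²
  P term: (1×0.0936)² = 0.00875
  V term: (1×0.0721)² = 0.00520
  T term: (-1×0.0287)² = 0.000821
Total = 0.0148. Share from P = 0.00875/0.0148 = 0.592.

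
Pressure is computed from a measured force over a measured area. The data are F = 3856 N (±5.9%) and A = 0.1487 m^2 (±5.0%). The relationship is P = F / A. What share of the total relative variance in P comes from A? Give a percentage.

41.8%

(δP/P)² = (1·δF/F)² + (-1·δA/A)²
  F term: (1×0.0590)² = 0.00348
  A term: (-1×0.0500)² = 0.00250
Total = 0.00598. Share from A = 0.00250/0.00598 = 0.418.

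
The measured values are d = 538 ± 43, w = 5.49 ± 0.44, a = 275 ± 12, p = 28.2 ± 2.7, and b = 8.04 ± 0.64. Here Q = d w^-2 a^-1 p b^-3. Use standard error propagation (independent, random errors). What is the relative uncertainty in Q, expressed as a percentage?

Q is a product of powers, so relative uncertainties combine in quadrature:
  (1·δd/d)² = (1×0.0799)² = 0.00639;  (-2·δw/w)² = (-2×0.0801)² = 0.0257;  (-1·δa/a)² = (-1×0.0436)² = 0.00190;  (1·δp/p)² = (1×0.0957)² = 0.00917;  (-3·δb/b)² = (-3×0.0796)² = 0.0570
δQ/Q = √(0.100) = 0.317

31.7%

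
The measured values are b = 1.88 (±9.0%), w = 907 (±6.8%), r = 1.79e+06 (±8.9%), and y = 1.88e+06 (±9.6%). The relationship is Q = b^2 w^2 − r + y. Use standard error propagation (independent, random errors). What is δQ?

Let p = b^2·w^2 = 2.91e+06. δp/p = √((2·δb/b)² + (2·δw/w)²) = √(0.0324 + 0.0185) = 0.226, so δp = 6.56e+05.
Q = p − r + y: δQ = √(δp² + δr² + δy²) = √(4.3e+11 + 2.54e+10 + 3.26e+10) = 6.99e+05

6.99e+05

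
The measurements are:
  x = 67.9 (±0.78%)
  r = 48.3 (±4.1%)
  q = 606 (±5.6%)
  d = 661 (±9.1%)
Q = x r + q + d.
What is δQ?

Let p = x·r = 3280. δp/p = √((1·δx/x)² + (1·δr/r)²) = √(6.08e-05 + 0.00168) = 0.0417, so δp = 137.
Q = p + q + d: δQ = √(δp² + δq² + δd²) = √(18700 + 1150 + 3620) = 153

153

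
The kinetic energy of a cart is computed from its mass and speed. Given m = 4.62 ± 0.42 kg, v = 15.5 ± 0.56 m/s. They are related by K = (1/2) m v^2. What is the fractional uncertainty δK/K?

Since K is a product/quotient, work with relative uncertainties:
  (1·δm/m)² = (1×0.0909)² = 0.00826;  (2·δv/v)² = (2×0.0361)² = 0.00522
δK/K = √(0.0135) = 0.116

0.116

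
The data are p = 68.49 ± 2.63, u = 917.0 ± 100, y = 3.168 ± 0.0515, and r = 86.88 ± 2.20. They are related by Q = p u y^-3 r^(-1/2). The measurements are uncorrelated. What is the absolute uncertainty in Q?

Relative error in a monomial: (δQ/Q)² = Σ (nᵢ · δxᵢ/xᵢ)².
  (1·δp/p)² = (1×0.0384)² = 0.00147;  (1·δu/u)² = (1×0.109)² = 0.0119;  (-3·δy/y)² = (-3×0.0163)² = 0.00238;  (−½·δr/r)² = (-0.5×0.0253)² = 0.000160
δQ/Q = √(0.0159) = 0.126
Q = 211.9, so δQ = 0.126 × 211.9 = 26.7.

26.7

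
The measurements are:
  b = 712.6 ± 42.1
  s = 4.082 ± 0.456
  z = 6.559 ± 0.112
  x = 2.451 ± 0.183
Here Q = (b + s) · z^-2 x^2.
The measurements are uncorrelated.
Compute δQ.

Let u = b + s = 716.7. δu = √(δb² + δs²) = √(1770 + 0.208) = 42.1, so δu/u = 0.0587.
Q is then a monomial in u, z, x:
δQ/Q = √((δu/u)² + (-2·δz/z)² + (2·δx/x)²) = √(0.00345 + 0.00117 + 0.0223) = 0.164
Q = 100.1, so δQ = 0.164 × 100.1 = 16.4.

16.4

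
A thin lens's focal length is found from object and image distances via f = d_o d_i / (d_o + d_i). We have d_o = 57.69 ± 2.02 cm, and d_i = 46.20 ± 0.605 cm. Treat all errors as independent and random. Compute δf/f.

∂f/∂d_o = (d_i/(d_o+d_i))² = 0.198;  ∂f/∂d_i = (d_o/(d_o+d_i))² = 0.308
δf = √((∂f/∂d_o · δd_o)² + (∂f/∂d_i · δd_i)²) = √(0.160 + 0.0348) = 0.441 cm
f = 25.65 cm, so δf/f = 0.441/25.65 = 0.0172.

0.0172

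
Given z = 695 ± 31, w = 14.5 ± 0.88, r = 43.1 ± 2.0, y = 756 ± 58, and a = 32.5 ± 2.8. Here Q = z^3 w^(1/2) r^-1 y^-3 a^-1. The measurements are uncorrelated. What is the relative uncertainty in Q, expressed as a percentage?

Each factor contributes (exponent × relative error)² to (δQ/Q)²:
  (3·δz/z)² = (3×0.0446)² = 0.0179;  (½·δw/w)² = (0.5×0.0607)² = 0.000921;  (-1·δr/r)² = (-1×0.0464)² = 0.00215;  (-3·δy/y)² = (-3×0.0767)² = 0.0530;  (-1·δa/a)² = (-1×0.0862)² = 0.00742
δQ/Q = √(0.0814) = 0.285

28.5%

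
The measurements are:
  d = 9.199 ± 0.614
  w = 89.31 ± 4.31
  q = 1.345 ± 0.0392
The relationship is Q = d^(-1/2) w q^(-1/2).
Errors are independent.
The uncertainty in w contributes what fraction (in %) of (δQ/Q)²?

63.7%

(δQ/Q)² = (−½·δd/d)² + (1·δw/w)² + (−½·δq/q)²
  d term: (-0.5×0.0667)² = 0.00111
  w term: (1×0.0483)² = 0.00233
  q term: (-0.5×0.0291)² = 0.000212
Total = 0.00366. Share from w = 0.00233/0.00366 = 0.637.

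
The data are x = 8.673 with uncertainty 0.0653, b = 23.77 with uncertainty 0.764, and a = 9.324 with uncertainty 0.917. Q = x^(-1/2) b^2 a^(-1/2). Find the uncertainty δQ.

5.09

Q is a product of powers, so relative uncertainties combine in quadrature:
  (−½·δx/x)² = (-0.5×0.00753)² = 1.42e-05;  (2·δb/b)² = (2×0.0321)² = 0.00413;  (−½·δa/a)² = (-0.5×0.0983)² = 0.00242
δQ/Q = √(0.00656) = 0.0810
Q = 62.83, so δQ = 0.0810 × 62.83 = 5.09.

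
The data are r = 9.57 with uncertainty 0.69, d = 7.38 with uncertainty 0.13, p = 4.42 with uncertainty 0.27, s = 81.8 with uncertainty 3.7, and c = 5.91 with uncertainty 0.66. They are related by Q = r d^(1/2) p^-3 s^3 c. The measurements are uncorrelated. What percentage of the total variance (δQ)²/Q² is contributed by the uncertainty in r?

(δQ/Q)² = (1·δr/r)² + (½·δd/d)² + (-3·δp/p)² + (3·δs/s)² + (1·δc/c)²
  r term: (1×0.0721)² = 0.00520
  d term: (0.5×0.0176)² = 7.76e-05
  p term: (-3×0.0611)² = 0.0336
  s term: (3×0.0452)² = 0.0184
  c term: (1×0.112)² = 0.0125
Total = 0.0697. Share from r = 0.00520/0.0697 = 0.0745.

7.45%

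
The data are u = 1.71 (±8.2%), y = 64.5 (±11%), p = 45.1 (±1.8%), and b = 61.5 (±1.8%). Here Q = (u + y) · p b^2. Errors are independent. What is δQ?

1.29e+06

Let w = u + y = 66.2. δw = √(δu² + δy²) = √(0.0197 + 50.3) = 7.10, so δw/w = 0.107.
Q is then a monomial in w, p, b:
δQ/Q = √((δw/w)² + (1·δp/p)² + (2·δb/b)²) = √(0.0115 + 0.000324 + 0.00130) = 0.114
Q = 1.13e+07, so δQ = 0.114 × 1.13e+07 = 1.29e+06.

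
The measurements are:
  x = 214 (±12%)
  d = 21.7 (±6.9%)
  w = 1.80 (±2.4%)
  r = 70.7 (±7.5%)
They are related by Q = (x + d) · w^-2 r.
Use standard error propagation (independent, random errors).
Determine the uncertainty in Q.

Let u = x + d = 236. δu = √(δx² + δd²) = √(659 + 2.24) = 25.7, so δu/u = 0.109.
Q is then a monomial in u, w, r:
δQ/Q = √((δu/u)² + (-2·δw/w)² + (1·δr/r)²) = √(0.0119 + 0.00230 + 0.00562) = 0.141
Q = 5140, so δQ = 0.141 × 5140 = 724.

724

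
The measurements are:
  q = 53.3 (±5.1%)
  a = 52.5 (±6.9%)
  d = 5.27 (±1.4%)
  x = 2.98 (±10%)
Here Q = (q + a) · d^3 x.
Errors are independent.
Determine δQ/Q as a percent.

Let u = q + a = 106. δu = √(δq² + δa²) = √(7.39 + 13.1) = 4.53, so δu/u = 0.0428.
Q is then a monomial in u, d, x:
δQ/Q = √((δu/u)² + (3·δd/d)² + (1·δx/x)²) = √(0.00183 + 0.00176 + 0.0100) = 0.117

11.7%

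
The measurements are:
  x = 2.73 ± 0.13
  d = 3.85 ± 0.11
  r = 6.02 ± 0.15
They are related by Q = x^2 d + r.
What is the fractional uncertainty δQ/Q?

0.0823

Let p = x^2·d = 28.7. δp/p = √((2·δx/x)² + (1·δd/d)²) = √(0.00907 + 0.000816) = 0.0994, so δp = 2.85.
Q = p + r: δQ = √(δp² + δr²) = √(8.14 + 0.0225) = 2.86
Q = 34.7, so δQ/Q = 2.86/34.7 = 0.0823.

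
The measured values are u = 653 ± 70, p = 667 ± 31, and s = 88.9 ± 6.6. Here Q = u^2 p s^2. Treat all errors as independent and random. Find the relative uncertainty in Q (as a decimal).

0.265

Products/powers → add relative errors in quadrature, weighted by exponent:
  (2·δu/u)² = (2×0.107)² = 0.0460;  (1·δp/p)² = (1×0.0465)² = 0.00216;  (2·δs/s)² = (2×0.0742)² = 0.0220
δQ/Q = √(0.0702) = 0.265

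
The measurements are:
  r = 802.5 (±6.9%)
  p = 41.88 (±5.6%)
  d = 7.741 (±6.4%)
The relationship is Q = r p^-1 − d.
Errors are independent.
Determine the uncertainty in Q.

Let w = r·p^-1 = 19.16. δw/w = √((1·δr/r)² + (-1·δp/p)²) = √(0.00476 + 0.00314) = 0.0889, so δw = 1.70.
Q = w − d: δQ = √(δw² + δd²) = √(2.90 + 0.245) = 1.77

1.77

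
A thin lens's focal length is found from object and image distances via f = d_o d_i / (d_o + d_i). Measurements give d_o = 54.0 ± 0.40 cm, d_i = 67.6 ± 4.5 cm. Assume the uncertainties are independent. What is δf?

∂f/∂d_o = (d_i/(d_o+d_i))² = 0.309;  ∂f/∂d_i = (d_o/(d_o+d_i))² = 0.197
δf = √((∂f/∂d_o · δd_o)² + (∂f/∂d_i · δd_i)²) = √(0.0153 + 0.788) = 0.896 cm

0.896 cm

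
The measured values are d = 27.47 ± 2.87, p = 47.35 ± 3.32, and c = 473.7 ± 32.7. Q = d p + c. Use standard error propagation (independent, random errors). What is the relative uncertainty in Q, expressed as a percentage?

Let w = d·p = 1301. δw/w = √((1·δd/d)² + (1·δp/p)²) = √(0.0109 + 0.00492) = 0.126, so δw = 164.
Q = w + c: δQ = √(δw² + δc²) = √(26800 + 1070) = 167
Q = 1774, so δQ/Q = 167/1774 = 0.0941.

9.41%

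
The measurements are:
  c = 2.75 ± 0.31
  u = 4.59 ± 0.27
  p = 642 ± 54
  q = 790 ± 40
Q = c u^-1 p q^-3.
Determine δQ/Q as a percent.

Relative error in a monomial: (δQ/Q)² = Σ (nᵢ · δxᵢ/xᵢ)².
  (1·δc/c)² = (1×0.113)² = 0.0127;  (-1·δu/u)² = (-1×0.0588)² = 0.00346;  (1·δp/p)² = (1×0.0841)² = 0.00707;  (-3·δq/q)² = (-3×0.0506)² = 0.0231
δQ/Q = √(0.0463) = 0.215

21.5%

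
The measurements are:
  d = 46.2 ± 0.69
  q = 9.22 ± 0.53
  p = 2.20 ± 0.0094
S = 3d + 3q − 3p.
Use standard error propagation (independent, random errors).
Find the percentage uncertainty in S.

For a sum/difference, combine absolute errors in quadrature:
  (3·δd)² = 4.28;  (3·δq)² = 2.53;  (3·δp)² = 0.000795
δS = √(6.81) = 2.61
S = 160, so δS/S = 2.61/160 = 0.0163.

1.63%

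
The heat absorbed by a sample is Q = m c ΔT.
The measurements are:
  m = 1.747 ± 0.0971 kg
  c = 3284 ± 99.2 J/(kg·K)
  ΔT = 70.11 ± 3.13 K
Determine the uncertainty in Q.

Q is a product of powers, so relative uncertainties combine in quadrature:
  (1·δm/m)² = (1×0.0556)² = 0.00309;  (1·δc/c)² = (1×0.0302)² = 0.000912;  (1·δΔT/ΔT)² = (1×0.0446)² = 0.00199
δQ/Q = √(0.00599) = 0.0774
Q = 402200 J, so δQ = 0.0774 × 402200 = 31100 J.

31100 J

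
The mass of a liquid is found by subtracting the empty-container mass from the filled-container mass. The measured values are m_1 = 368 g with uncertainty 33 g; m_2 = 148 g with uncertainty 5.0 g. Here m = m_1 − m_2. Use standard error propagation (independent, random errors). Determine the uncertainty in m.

m is a linear combination, so absolute uncertainties add in quadrature:
  (δm_1)² = 1090;  (δm_2)² = 25.0
δm = √(1110) = 33.4 g

33.4 g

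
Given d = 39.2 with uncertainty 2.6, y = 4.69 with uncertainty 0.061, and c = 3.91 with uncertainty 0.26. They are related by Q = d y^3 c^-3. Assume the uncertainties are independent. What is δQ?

Since Q is a product/quotient, work with relative uncertainties:
  (1·δd/d)² = (1×0.0663)² = 0.00440;  (3·δy/y)² = (3×0.0130)² = 0.00152;  (-3·δc/c)² = (-3×0.0665)² = 0.0398
δQ/Q = √(0.0457) = 0.214
Q = 67.7, so δQ = 0.214 × 67.7 = 14.5.

14.5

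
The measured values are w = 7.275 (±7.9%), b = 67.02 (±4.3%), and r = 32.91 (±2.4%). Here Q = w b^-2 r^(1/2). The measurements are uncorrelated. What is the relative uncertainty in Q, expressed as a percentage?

11.7%

For a monomial Q ∝ w, b^-2, r^(1/2), fractional errors add in quadrature:
  (1·δw/w)² = (1×0.0790)² = 0.00624;  (-2·δb/b)² = (-2×0.0430)² = 0.00740;  (½·δr/r)² = (0.5×0.0240)² = 0.000144
δQ/Q = √(0.0138) = 0.117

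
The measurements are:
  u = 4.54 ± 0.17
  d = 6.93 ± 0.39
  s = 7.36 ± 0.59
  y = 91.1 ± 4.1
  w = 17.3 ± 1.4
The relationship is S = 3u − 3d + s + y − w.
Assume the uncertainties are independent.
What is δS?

4.55

Sums and differences: (δS)² = Σ (cᵢ δxᵢ)².
  (3·δu)² = 0.260;  (3·δd)² = 1.37;  (δs)² = 0.348;  (δy)² = 16.8;  (δw)² = 1.96
δS = √(20.7) = 4.55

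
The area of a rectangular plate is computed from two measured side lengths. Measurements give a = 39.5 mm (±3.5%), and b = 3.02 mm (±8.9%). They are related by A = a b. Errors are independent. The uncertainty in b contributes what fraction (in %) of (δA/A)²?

86.6%

(δA/A)² = (1·δa/a)² + (1·δb/b)²
  a term: (1×0.0350)² = 0.00123
  b term: (1×0.0890)² = 0.00792
Total = 0.00915. Share from b = 0.00792/0.00915 = 0.866.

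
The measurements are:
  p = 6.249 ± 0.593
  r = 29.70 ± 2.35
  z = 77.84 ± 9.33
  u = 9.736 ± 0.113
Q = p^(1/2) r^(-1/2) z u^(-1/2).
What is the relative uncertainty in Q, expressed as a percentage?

13.5%

Q is a product of powers, so relative uncertainties combine in quadrature:
  (½·δp/p)² = (0.5×0.0949)² = 0.00225;  (−½·δr/r)² = (-0.5×0.0791)² = 0.00157;  (1·δz/z)² = (1×0.120)² = 0.0144;  (−½·δu/u)² = (-0.5×0.0116)² = 3.37e-05
δQ/Q = √(0.0182) = 0.135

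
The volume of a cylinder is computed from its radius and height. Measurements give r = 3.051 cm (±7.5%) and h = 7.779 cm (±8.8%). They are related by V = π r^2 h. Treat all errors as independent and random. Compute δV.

Relative error in a monomial: (δV/V)² = Σ (nᵢ · δxᵢ/xᵢ)².
  (2·δr/r)² = (2×0.0750)² = 0.0225;  (1·δh/h)² = (1×0.0880)² = 0.00774
δV/V = √(0.0302) = 0.174
V = 227.5 cm^3, so δV = 0.174 × 227.5 = 39.6 cm^3.

39.6 cm^3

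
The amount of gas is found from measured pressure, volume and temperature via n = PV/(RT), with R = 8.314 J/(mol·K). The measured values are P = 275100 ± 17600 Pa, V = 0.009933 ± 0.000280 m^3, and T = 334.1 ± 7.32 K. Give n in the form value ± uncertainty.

Products/powers → add relative errors in quadrature, weighted by exponent:
  (1·δP/P)² = (1×0.0640)² = 0.00409;  (1·δV/V)² = (1×0.0282)² = 0.000795;  (-1·δT/T)² = (-1×0.0219)² = 0.000480
δn/n = √(0.00537) = 0.0733
n = 0.9837 mol, so δn = 0.0733 × 0.9837 = 0.0721 mol.

0.9837 ± 0.0721 mol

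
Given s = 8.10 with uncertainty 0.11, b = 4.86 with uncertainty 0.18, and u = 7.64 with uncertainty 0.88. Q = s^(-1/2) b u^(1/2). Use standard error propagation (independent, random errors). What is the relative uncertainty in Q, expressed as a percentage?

Relative error in a monomial: (δQ/Q)² = Σ (nᵢ · δxᵢ/xᵢ)².
  (−½·δs/s)² = (-0.5×0.0136)² = 4.61e-05;  (1·δb/b)² = (1×0.0370)² = 0.00137;  (½·δu/u)² = (0.5×0.115)² = 0.00332
δQ/Q = √(0.00473) = 0.0688

6.88%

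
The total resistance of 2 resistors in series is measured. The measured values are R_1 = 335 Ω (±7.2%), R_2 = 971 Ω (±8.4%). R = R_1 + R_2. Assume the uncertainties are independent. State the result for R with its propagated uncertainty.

For a sum/difference, combine absolute errors in quadrature:
  (δR_1)² = 582;  (δR_2)² = 6650
δR = √(7230) = 85.1 Ω
R = 1310 Ω.

1310 ± 85.1 Ω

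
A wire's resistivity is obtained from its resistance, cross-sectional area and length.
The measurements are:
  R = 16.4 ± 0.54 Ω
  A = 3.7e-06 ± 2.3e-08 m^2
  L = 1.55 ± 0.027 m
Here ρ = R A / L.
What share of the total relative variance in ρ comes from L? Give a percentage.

(δρ/ρ)² = (1·δR/R)² + (1·δA/A)² + (-1·δL/L)²
  R term: (1×0.0329)² = 0.00108
  A term: (1×0.00622)² = 3.86e-05
  L term: (-1×0.0174)² = 0.000303
Total = 0.00143. Share from L = 0.000303/0.00143 = 0.213.

21.3%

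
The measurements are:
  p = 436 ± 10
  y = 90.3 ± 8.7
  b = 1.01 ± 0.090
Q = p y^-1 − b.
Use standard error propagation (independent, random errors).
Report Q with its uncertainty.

3.82 ± 0.487

Let w = p·y^-1 = 4.83. δw/w = √((1·δp/p)² + (-1·δy/y)²) = √(0.000526 + 0.00928) = 0.0990, so δw = 0.478.
Q = w − b: δQ = √(δw² + δb²) = √(0.229 + 0.00810) = 0.487
Q = 3.82.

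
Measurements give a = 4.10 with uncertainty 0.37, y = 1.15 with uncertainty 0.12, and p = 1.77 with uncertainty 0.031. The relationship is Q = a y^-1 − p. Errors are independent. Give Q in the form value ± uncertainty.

Let w = a·y^-1 = 3.57. δw/w = √((1·δa/a)² + (-1·δy/y)²) = √(0.00814 + 0.0109) = 0.138, so δw = 0.492.
Q = w − p: δQ = √(δw² + δp²) = √(0.242 + 0.000961) = 0.493
Q = 1.80.

1.80 ± 0.493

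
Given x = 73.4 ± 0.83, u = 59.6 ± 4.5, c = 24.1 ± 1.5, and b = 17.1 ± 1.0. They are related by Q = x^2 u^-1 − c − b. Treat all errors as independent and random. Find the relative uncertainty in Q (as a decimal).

Let p = x^2·u^-1 = 90.4. δp/p = √((2·δx/x)² + (-1·δu/u)²) = √(0.000511 + 0.00570) = 0.0788, so δp = 7.12.
Q = p − c − b: δQ = √(δp² + δc² + δb²) = √(50.8 + 2.25 + 1.00) = 7.35
Q = 49.2, so δQ/Q = 7.35/49.2 = 0.149.

0.149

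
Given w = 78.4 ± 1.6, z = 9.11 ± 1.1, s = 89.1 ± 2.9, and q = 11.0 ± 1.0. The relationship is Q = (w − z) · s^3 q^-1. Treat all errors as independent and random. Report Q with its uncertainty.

Let u = w − z = 69.3. δu = √(δw² + δz²) = √(2.56 + 1.21) = 1.94, so δu/u = 0.0280.
Q is then a monomial in u, s, q:
δQ/Q = √((δu/u)² + (3·δs/s)² + (-1·δq/q)²) = √(0.000785 + 0.00953 + 0.00826) = 0.136
Q = 4.46e+06, so δQ = 0.136 × 4.46e+06 = 6.07e+05.

(4.46 ± 0.607) × 10^6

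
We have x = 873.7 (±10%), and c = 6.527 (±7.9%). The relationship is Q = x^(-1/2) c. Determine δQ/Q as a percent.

Relative error in a monomial: (δQ/Q)² = Σ (nᵢ · δxᵢ/xᵢ)².
  (−½·δx/x)² = (-0.5×0.100)² = 0.00250;  (1·δc/c)² = (1×0.0790)² = 0.00624
δQ/Q = √(0.00874) = 0.0935

9.35%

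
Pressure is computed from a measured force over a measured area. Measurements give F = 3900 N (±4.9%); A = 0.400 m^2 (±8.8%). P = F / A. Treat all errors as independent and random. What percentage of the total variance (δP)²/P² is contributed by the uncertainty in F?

23.7%

(δP/P)² = (1·δF/F)² + (-1·δA/A)²
  F term: (1×0.0490)² = 0.00240
  A term: (-1×0.0880)² = 0.00774
Total = 0.0101. Share from F = 0.00240/0.0101 = 0.237.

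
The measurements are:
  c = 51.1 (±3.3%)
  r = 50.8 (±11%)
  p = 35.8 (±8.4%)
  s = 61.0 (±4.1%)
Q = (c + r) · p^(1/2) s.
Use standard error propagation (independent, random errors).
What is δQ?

3050

Let u = c + r = 102. δu = √(δc² + δr²) = √(2.84 + 31.2) = 5.84, so δu/u = 0.0573.
Q is then a monomial in u, p, s:
δQ/Q = √((δu/u)² + (½·δp/p)² + (1·δs/s)²) = √(0.00328 + 0.00176 + 0.00168) = 0.0820
Q = 37200, so δQ = 0.0820 × 37200 = 3050.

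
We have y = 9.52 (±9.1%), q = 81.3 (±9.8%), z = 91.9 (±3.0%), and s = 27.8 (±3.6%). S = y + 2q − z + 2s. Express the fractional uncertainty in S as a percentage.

12.0%

Absolute uncertainties add in quadrature for a linear combination:
  (δy)² = 0.751;  (2·δq)² = 254;  (δz)² = 7.60;  (2·δs)² = 4.01
δS = √(266) = 16.3
S = 136, so δS/S = 16.3/136 = 0.120.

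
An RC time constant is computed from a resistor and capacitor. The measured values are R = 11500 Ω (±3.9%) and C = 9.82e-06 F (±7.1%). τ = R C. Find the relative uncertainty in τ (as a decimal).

Each factor contributes (exponent × relative error)² to (δτ/τ)²:
  (1·δR/R)² = (1×0.0390)² = 0.00152;  (1·δC/C)² = (1×0.0710)² = 0.00504
δτ/τ = √(0.00656) = 0.0810

0.0810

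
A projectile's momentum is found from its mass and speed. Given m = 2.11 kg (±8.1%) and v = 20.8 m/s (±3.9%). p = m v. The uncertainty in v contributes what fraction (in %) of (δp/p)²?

18.8%

(δp/p)² = (1·δm/m)² + (1·δv/v)²
  m term: (1×0.0810)² = 0.00656
  v term: (1×0.0390)² = 0.00152
Total = 0.00808. Share from v = 0.00152/0.00808 = 0.188.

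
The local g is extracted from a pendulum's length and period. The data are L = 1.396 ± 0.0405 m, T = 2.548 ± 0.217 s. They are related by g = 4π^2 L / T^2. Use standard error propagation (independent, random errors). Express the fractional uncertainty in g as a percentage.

Products/powers → add relative errors in quadrature, weighted by exponent:
  (1·δL/L)² = (1×0.0290)² = 0.000842;  (-2·δT/T)² = (-2×0.0852)² = 0.0290
δg/g = √(0.0299) = 0.173

17.3%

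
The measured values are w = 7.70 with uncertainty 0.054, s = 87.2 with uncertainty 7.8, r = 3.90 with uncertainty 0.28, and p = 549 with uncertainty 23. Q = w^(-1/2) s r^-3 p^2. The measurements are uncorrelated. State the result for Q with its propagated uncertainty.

Since Q is a product/quotient, work with relative uncertainties:
  (−½·δw/w)² = (-0.5×0.00701)² = 1.23e-05;  (1·δs/s)² = (1×0.0894)² = 0.00800;  (-3·δr/r)² = (-3×0.0718)² = 0.0464;  (2·δp/p)² = (2×0.0419)² = 0.00702
δQ/Q = √(0.0614) = 0.248
Q = 1.6e+05, so δQ = 0.248 × 1.6e+05 = 39600.

(1.60 ± 0.396) × 10^5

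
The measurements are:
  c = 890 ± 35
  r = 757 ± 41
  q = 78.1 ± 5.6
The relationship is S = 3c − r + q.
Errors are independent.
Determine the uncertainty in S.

113

S is a linear combination, so absolute uncertainties add in quadrature:
  (3·δc)² = 11000;  (δr)² = 1680;  (δq)² = 31.4
δS = √(12700) = 113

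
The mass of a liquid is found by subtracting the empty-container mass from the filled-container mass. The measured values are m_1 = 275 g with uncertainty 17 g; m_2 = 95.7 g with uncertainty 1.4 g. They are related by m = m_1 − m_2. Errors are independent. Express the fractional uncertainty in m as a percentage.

9.51%

For a sum/difference, combine absolute errors in quadrature:
  (δm_1)² = 289;  (δm_2)² = 1.96
δm = √(291) = 17.1 g
m = 179 g, so δm/m = 17.1/179 = 0.0951.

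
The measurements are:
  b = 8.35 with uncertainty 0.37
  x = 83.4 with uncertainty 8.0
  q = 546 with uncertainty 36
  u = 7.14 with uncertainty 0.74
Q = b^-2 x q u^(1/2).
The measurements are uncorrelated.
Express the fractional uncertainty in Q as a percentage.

Since Q is a product/quotient, work with relative uncertainties:
  (-2·δb/b)² = (-2×0.0443)² = 0.00785;  (1·δx/x)² = (1×0.0959)² = 0.00920;  (1·δq/q)² = (1×0.0659)² = 0.00435;  (½·δu/u)² = (0.5×0.104)² = 0.00269
δQ/Q = √(0.0241) = 0.155

15.5%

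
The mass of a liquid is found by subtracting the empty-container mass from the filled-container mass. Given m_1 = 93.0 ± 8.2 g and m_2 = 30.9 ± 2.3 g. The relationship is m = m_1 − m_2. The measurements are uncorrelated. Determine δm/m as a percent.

For a sum/difference, combine absolute errors in quadrature:
  (δm_1)² = 67.2;  (δm_2)² = 5.29
δm = √(72.5) = 8.52 g
m = 62.1 g, so δm/m = 8.52/62.1 = 0.137.

13.7%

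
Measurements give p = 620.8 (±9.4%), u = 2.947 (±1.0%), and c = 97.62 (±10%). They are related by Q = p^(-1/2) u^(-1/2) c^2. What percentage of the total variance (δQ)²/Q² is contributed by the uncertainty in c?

94.7%

(δQ/Q)² = (−½·δp/p)² + (−½·δu/u)² + (2·δc/c)²
  p term: (-0.5×0.0940)² = 0.00221
  u term: (-0.5×0.0100)² = 2.5e-05
  c term: (2×0.100)² = 0.0400
Total = 0.0422. Share from c = 0.0400/0.0422 = 0.947.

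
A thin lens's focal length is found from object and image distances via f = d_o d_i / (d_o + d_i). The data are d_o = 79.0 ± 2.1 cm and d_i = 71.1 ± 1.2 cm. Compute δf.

0.577 cm

∂f/∂d_o = (d_i/(d_o+d_i))² = 0.224;  ∂f/∂d_i = (d_o/(d_o+d_i))² = 0.277
δf = √((∂f/∂d_o · δd_o)² + (∂f/∂d_i · δd_i)²) = √(0.222 + 0.110) = 0.577 cm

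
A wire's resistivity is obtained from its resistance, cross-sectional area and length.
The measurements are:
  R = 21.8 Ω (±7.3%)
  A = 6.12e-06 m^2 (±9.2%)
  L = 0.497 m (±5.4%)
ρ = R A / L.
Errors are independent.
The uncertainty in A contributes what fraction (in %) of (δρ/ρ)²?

(δρ/ρ)² = (1·δR/R)² + (1·δA/A)² + (-1·δL/L)²
  R term: (1×0.0730)² = 0.00533
  A term: (1×0.0920)² = 0.00846
  L term: (-1×0.0540)² = 0.00292
Total = 0.0167. Share from A = 0.00846/0.0167 = 0.507.

50.7%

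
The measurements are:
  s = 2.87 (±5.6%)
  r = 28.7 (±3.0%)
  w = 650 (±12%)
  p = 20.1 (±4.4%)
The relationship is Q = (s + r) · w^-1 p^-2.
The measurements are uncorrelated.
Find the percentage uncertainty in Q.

15.1%

Let u = s + r = 31.6. δu = √(δs² + δr²) = √(0.0258 + 0.741) = 0.876, so δu/u = 0.0277.
Q is then a monomial in u, w, p:
δQ/Q = √((δu/u)² + (-1·δw/w)² + (-2·δp/p)²) = √(0.000770 + 0.0144 + 0.00774) = 0.151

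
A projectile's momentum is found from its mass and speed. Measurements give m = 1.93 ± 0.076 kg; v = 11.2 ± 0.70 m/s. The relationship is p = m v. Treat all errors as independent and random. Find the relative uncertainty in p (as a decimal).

0.0739

Products/powers → add relative errors in quadrature, weighted by exponent:
  (1·δm/m)² = (1×0.0394)² = 0.00155;  (1·δv/v)² = (1×0.0625)² = 0.00391
δp/p = √(0.00546) = 0.0739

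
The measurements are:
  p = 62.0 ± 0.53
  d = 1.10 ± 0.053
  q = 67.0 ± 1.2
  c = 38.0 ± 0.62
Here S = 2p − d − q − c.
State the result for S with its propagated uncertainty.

Absolute uncertainties add in quadrature for a linear combination:
  (2·δp)² = 1.12;  (δd)² = 0.00281;  (δq)² = 1.44;  (δc)² = 0.384
δS = √(2.95) = 1.72
S = 17.9.

17.9 ± 1.72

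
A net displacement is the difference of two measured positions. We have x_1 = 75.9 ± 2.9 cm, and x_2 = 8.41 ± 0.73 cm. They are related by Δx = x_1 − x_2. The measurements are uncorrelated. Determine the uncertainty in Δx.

2.99 cm

Each term contributes (cᵢ δxᵢ)² to (δΔx)²:
  (δx_1)² = 8.41;  (δx_2)² = 0.533
δΔx = √(8.94) = 2.99 cm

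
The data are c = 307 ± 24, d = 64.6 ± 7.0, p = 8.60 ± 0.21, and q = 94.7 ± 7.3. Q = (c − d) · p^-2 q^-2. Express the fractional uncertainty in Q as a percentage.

19.2%

Let u = c − d = 242. δu = √(δc² + δd²) = √(576 + 49.0) = 25.0, so δu/u = 0.103.
Q is then a monomial in u, p, q:
δQ/Q = √((δu/u)² + (-2·δp/p)² + (-2·δq/q)²) = √(0.0106 + 0.00239 + 0.0238) = 0.192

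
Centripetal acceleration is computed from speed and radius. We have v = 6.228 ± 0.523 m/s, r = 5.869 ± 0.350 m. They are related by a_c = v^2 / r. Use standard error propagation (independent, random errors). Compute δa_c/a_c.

Since a_c is a product/quotient, work with relative uncertainties:
  (2·δv/v)² = (2×0.0840)² = 0.0282;  (-1·δr/r)² = (-1×0.0596)² = 0.00356
δa_c/a_c = √(0.0318) = 0.178

0.178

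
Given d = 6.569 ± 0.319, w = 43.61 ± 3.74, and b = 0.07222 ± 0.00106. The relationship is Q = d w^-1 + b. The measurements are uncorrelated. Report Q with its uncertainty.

Let p = d·w^-1 = 0.1506. δp/p = √((1·δd/d)² + (-1·δw/w)²) = √(0.00236 + 0.00735) = 0.0986, so δp = 0.0148.
Q = p + b: δQ = √(δp² + δb²) = √(0.000220 + 1.12e-06) = 0.0149
Q = 0.2229.

0.2229 ± 0.0149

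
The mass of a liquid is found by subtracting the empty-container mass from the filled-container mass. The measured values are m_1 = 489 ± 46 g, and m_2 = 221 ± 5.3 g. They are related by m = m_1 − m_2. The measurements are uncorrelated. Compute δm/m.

m is a linear combination, so absolute uncertainties add in quadrature:
  (δm_1)² = 2120;  (δm_2)² = 28.1
δm = √(2140) = 46.3 g
m = 268 g, so δm/m = 46.3/268 = 0.173.

0.173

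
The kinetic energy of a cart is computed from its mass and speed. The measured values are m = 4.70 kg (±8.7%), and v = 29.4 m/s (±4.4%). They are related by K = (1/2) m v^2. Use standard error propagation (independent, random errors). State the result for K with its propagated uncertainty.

2030 ± 251 J

Since K is a product/quotient, work with relative uncertainties:
  (1·δm/m)² = (1×0.0870)² = 0.00757;  (2·δv/v)² = (2×0.0440)² = 0.00774
δK/K = √(0.0153) = 0.124
K = 2030 J, so δK = 0.124 × 2030 = 251 J.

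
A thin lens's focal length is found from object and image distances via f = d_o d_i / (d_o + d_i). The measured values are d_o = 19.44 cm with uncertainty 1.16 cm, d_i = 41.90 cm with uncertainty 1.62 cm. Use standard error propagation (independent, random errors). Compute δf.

∂f/∂d_o = (d_i/(d_o+d_i))² = 0.467;  ∂f/∂d_i = (d_o/(d_o+d_i))² = 0.100
δf = √((∂f/∂d_o · δd_o)² + (∂f/∂d_i · δd_i)²) = √(0.293 + 0.0265) = 0.565 cm

0.565 cm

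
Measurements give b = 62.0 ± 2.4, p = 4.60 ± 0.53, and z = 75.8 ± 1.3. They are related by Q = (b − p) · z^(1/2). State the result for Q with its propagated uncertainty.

500 ± 21.8

Let u = b − p = 57.4. δu = √(δb² + δp²) = √(5.76 + 0.281) = 2.46, so δu/u = 0.0428.
Q is then a monomial in u, z:
δQ/Q = √((δu/u)² + (½·δz/z)²) = √(0.00183 + 7.35e-05) = 0.0437
Q = 500, so δQ = 0.0437 × 500 = 21.8.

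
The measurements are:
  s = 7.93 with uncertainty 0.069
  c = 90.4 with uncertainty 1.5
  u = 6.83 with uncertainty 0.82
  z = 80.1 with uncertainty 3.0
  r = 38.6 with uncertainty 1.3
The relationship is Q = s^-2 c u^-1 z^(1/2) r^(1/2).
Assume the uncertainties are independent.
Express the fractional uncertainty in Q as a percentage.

12.5%

Q is a product of powers, so relative uncertainties combine in quadrature:
  (-2·δs/s)² = (-2×0.00870)² = 0.000303;  (1·δc/c)² = (1×0.0166)² = 0.000275;  (-1·δu/u)² = (-1×0.120)² = 0.0144;  (½·δz/z)² = (0.5×0.0375)² = 0.000351;  (½·δr/r)² = (0.5×0.0337)² = 0.000284
δQ/Q = √(0.0156) = 0.125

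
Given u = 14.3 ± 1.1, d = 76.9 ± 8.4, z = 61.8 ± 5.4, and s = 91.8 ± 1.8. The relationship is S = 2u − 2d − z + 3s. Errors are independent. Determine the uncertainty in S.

Each term contributes (cᵢ δxᵢ)² to (δS)²:
  (2·δu)² = 4.84;  (2·δd)² = 282;  (δz)² = 29.2;  (3·δs)² = 29.2
δS = √(345) = 18.6

18.6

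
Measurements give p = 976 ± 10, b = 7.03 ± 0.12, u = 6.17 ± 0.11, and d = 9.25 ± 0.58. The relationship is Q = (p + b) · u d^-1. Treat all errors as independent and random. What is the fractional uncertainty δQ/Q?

Let w = p + b = 983. δw = √(δp² + δb²) = √(100 + 0.0144) = 10.0, so δw/w = 0.0102.
Q is then a monomial in w, u, d:
δQ/Q = √((δw/w)² + (1·δu/u)² + (-1·δd/d)²) = √(0.000103 + 0.000318 + 0.00393) = 0.0660

0.0660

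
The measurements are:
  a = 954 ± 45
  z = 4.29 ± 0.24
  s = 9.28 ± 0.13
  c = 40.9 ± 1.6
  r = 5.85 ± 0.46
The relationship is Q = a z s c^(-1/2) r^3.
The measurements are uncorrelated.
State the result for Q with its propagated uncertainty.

(1.19 ± 0.295) × 10^6

For a monomial Q ∝ a, z, s, c^(-1/2), r^3, fractional errors add in quadrature:
  (1·δa/a)² = (1×0.0472)² = 0.00222;  (1·δz/z)² = (1×0.0559)² = 0.00313;  (1·δs/s)² = (1×0.0140)² = 0.000196;  (−½·δc/c)² = (-0.5×0.0391)² = 0.000383;  (3·δr/r)² = (3×0.0786)² = 0.0556
δQ/Q = √(0.0616) = 0.248
Q = 1.19e+06, so δQ = 0.248 × 1.19e+06 = 2.95e+05.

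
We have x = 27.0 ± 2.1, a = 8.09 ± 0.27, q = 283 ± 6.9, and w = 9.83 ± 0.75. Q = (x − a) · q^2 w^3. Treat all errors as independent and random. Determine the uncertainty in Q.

3.73e+08

Let u = x − a = 18.9. δu = √(δx² + δa²) = √(4.41 + 0.0729) = 2.12, so δu/u = 0.112.
Q is then a monomial in u, q, w:
δQ/Q = √((δu/u)² + (2·δq/q)² + (3·δw/w)²) = √(0.0125 + 0.00238 + 0.0524) = 0.259
Q = 1.44e+09, so δQ = 0.259 × 1.44e+09 = 3.73e+08.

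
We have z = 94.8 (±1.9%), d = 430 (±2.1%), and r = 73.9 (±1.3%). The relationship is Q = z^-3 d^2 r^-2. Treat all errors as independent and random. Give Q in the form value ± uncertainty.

(3.97 ± 0.300) × 10^-5

Relative error in a monomial: (δQ/Q)² = Σ (nᵢ · δxᵢ/xᵢ)².
  (-3·δz/z)² = (-3×0.0190)² = 0.00325;  (2·δd/d)² = (2×0.0210)² = 0.00176;  (-2·δr/r)² = (-2×0.0130)² = 0.000676
δQ/Q = √(0.00569) = 0.0754
Q = 3.97e-05, so δQ = 0.0754 × 3.97e-05 = 3e-06.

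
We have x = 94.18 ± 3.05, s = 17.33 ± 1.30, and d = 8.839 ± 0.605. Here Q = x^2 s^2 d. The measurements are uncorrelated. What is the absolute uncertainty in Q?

4.17e+06

Q is a product of powers, so relative uncertainties combine in quadrature:
  (2·δx/x)² = (2×0.0324)² = 0.00420;  (2·δs/s)² = (2×0.0750)² = 0.0225;  (1·δd/d)² = (1×0.0684)² = 0.00468
δQ/Q = √(0.0314) = 0.177
Q = 2.355e+07, so δQ = 0.177 × 2.355e+07 = 4.17e+06.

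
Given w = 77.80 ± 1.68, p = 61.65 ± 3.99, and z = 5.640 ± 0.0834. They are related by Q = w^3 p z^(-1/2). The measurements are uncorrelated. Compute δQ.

Relative error in a monomial: (δQ/Q)² = Σ (nᵢ · δxᵢ/xᵢ)².
  (3·δw/w)² = (3×0.0216)² = 0.00420;  (1·δp/p)² = (1×0.0647)² = 0.00419;  (−½·δz/z)² = (-0.5×0.0148)² = 5.47e-05
δQ/Q = √(0.00844) = 0.0919
Q = 1.222e+07, so δQ = 0.0919 × 1.222e+07 = 1.12e+06.

1.12e+06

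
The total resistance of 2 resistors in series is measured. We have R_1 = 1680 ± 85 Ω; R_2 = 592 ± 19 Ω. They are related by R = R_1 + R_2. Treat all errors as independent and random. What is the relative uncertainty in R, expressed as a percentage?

Absolute uncertainties add in quadrature for a linear combination:
  (δR_1)² = 7220;  (δR_2)² = 361
δR = √(7590) = 87.1 Ω
R = 2270 Ω, so δR/R = 87.1/2270 = 0.0383.

3.83%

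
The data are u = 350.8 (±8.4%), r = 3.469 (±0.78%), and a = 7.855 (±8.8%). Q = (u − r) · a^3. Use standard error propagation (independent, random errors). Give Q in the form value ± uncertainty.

Let w = u − r = 347.3. δw = √(δu² + δr²) = √(868 + 0.000732) = 29.5, so δw/w = 0.0848.
Q is then a monomial in w, a:
δQ/Q = √((δw/w)² + (3·δa/a)²) = √(0.00720 + 0.0697) = 0.277
Q = 168300, so δQ = 0.277 × 168300 = 46700.

168300 ± 46700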